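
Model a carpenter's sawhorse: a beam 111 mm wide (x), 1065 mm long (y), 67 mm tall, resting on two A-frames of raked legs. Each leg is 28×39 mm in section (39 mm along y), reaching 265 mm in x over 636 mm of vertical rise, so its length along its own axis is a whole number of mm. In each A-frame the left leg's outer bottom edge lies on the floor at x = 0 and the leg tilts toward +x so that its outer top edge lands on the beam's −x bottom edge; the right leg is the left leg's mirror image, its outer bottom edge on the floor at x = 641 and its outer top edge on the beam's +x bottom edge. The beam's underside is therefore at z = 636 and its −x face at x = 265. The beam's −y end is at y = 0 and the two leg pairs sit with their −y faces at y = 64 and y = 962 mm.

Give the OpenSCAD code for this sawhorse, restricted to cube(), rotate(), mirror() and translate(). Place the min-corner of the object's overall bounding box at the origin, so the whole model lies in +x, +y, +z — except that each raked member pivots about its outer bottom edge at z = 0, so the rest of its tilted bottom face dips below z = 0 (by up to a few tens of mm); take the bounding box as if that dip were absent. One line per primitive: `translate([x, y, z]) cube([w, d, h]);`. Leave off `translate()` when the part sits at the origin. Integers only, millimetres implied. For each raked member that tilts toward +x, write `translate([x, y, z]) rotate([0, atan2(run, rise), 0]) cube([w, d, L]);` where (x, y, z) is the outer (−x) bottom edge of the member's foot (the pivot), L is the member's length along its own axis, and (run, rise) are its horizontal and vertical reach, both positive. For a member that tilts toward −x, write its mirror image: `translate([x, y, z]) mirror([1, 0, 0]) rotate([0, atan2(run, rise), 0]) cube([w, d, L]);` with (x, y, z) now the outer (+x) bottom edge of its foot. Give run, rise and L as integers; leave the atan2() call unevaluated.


translate([265, 0, 636]) cube([111, 1065, 67]);
translate([0, 64, 0]) rotate([0, atan2(265, 636), 0]) cube([28, 39, 689]);
translate([641, 64, 0]) mirror([1, 0, 0]) rotate([0, atan2(265, 636), 0]) cube([28, 39, 689]);
translate([0, 962, 0]) rotate([0, atan2(265, 636), 0]) cube([28, 39, 689]);
translate([641, 962, 0]) mirror([1, 0, 0]) rotate([0, atan2(265, 636), 0]) cube([28, 39, 689]);


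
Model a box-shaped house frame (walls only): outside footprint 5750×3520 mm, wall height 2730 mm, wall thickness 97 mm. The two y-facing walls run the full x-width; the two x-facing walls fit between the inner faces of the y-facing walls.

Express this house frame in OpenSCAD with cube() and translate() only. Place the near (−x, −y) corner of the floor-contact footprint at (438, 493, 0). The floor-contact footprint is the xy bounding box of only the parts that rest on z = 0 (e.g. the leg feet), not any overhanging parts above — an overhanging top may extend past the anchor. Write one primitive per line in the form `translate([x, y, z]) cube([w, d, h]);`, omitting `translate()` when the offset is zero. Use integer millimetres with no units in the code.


translate([438, 493, 0]) cube([5750, 97, 2730]);
translate([438, 3916, 0]) cube([5750, 97, 2730]);
translate([438, 590, 0]) cube([97, 3326, 2730]);
translate([6091, 590, 0]) cube([97, 3326, 2730]);


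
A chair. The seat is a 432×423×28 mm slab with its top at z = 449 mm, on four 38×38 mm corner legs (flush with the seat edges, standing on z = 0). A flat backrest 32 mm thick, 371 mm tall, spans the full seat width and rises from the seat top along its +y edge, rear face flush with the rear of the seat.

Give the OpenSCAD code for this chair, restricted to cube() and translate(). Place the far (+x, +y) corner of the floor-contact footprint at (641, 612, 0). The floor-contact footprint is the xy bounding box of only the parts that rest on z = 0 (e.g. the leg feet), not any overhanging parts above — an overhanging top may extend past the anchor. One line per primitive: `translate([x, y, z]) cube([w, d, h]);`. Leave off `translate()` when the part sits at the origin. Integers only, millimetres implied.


translate([209, 189, 421]) cube([432, 423, 28]);
translate([209, 189, 0]) cube([38, 38, 421]);
translate([603, 189, 0]) cube([38, 38, 421]);
translate([209, 574, 0]) cube([38, 38, 421]);
translate([603, 574, 0]) cube([38, 38, 421]);
translate([209, 580, 449]) cube([432, 32, 371]);


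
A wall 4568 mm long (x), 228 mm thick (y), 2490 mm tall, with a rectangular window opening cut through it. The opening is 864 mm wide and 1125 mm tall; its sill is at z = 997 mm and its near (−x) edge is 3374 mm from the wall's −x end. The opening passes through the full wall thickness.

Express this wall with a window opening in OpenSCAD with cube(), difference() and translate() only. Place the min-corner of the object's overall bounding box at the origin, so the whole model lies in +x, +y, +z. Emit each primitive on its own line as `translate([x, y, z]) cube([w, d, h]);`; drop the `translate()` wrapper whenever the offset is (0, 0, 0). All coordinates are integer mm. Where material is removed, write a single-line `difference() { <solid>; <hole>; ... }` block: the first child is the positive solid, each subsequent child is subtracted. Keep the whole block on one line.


difference() { cube([4568, 228, 2490]); translate([3374, 0, 997]) cube([864, 228, 1125]); }


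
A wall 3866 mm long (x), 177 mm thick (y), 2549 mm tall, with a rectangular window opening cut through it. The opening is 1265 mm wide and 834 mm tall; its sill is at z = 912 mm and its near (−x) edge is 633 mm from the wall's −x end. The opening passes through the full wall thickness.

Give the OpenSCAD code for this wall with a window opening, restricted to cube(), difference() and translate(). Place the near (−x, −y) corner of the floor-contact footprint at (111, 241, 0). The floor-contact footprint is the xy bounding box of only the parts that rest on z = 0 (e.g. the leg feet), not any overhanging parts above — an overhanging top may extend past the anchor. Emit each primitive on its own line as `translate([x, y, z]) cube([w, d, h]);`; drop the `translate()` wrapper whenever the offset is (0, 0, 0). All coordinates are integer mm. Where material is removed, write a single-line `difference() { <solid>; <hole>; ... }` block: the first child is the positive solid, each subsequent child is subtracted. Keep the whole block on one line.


difference() { translate([111, 241, 0]) cube([3866, 177, 2549]); translate([744, 241, 912]) cube([1265, 177, 834]); }


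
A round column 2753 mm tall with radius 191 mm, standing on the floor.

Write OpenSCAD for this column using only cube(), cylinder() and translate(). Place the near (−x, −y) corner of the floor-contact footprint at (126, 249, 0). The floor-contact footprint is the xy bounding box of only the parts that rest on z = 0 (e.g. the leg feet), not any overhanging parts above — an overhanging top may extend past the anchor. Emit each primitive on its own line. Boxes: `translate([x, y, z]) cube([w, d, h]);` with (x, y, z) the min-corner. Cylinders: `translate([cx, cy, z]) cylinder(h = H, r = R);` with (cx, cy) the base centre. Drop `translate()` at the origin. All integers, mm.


translate([317, 440, 0]) cylinder(h = 2753, r = 191);


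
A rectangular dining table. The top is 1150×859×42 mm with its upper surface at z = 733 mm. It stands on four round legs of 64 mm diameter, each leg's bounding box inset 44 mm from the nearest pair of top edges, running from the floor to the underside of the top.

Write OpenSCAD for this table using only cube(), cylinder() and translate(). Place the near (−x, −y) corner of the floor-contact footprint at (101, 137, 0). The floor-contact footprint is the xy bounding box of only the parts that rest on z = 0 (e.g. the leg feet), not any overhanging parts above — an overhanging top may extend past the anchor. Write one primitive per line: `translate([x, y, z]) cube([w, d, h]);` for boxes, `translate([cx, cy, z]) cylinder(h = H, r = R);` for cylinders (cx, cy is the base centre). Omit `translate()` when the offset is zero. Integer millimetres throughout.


// leg_h = 733 - 42 = 691
translate([57, 93, 691]) cube([1150, 859, 42]);
translate([133, 169, 0]) cylinder(h = 691, r = 32);
translate([1131, 169, 0]) cylinder(h = 691, r = 32);
translate([133, 876, 0]) cylinder(h = 691, r = 32);
translate([1131, 876, 0]) cylinder(h = 691, r = 32);


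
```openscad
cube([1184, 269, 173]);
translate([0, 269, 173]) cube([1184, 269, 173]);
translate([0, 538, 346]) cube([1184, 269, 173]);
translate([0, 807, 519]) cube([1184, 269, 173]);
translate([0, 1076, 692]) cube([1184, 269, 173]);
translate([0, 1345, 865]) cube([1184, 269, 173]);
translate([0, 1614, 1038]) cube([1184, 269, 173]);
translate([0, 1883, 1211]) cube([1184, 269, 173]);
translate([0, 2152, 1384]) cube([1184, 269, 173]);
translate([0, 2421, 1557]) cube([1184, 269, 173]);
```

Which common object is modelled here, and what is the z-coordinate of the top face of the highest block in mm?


A staircase. The total rise is 1730 mm.

10 identical blocks, each offset up and back from the previous — a staircase. Each step is 173 mm tall and there are 10 of them, so the total rise is 10 × 173 = 1730 mm.


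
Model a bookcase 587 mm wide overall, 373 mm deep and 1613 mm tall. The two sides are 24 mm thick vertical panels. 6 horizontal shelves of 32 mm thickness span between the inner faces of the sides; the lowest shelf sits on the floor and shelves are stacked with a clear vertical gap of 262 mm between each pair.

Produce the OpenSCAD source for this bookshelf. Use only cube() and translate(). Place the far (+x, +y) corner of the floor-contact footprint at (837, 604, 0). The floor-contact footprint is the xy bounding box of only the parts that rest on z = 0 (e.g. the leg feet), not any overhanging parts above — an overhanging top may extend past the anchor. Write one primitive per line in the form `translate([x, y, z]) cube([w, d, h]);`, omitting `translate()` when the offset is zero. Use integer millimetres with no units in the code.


translate([250, 231, 0]) cube([24, 373, 1613]);
translate([813, 231, 0]) cube([24, 373, 1613]);
translate([274, 231, 0]) cube([539, 373, 32]);
translate([274, 231, 294]) cube([539, 373, 32]);
translate([274, 231, 588]) cube([539, 373, 32]);
translate([274, 231, 882]) cube([539, 373, 32]);
translate([274, 231, 1176]) cube([539, 373, 32]);
translate([274, 231, 1470]) cube([539, 373, 32]);


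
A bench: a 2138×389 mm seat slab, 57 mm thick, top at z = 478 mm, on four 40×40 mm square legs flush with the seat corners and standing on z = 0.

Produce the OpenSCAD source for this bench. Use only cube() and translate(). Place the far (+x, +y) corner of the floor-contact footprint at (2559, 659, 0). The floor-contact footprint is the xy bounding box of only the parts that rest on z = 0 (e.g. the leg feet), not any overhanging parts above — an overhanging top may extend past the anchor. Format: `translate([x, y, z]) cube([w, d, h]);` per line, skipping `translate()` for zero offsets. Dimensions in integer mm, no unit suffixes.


translate([421, 270, 421]) cube([2138, 389, 57]);
translate([421, 270, 0]) cube([40, 40, 421]);
translate([421, 619, 0]) cube([40, 40, 421]);
translate([2519, 270, 0]) cube([40, 40, 421]);
translate([2519, 619, 0]) cube([40, 40, 421]);


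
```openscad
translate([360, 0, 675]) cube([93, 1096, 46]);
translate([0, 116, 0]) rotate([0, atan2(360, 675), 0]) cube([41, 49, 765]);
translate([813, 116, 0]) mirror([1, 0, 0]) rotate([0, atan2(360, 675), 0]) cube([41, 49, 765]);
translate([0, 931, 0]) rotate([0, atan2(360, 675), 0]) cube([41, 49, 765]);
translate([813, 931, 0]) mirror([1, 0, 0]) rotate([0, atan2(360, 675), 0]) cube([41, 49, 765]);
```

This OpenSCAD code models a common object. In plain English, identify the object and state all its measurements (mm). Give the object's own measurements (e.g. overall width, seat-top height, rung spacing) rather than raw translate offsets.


A sawhorse. A 93×1096×46 mm beam (x, y, z) sits on two A-frame leg pairs. Each pair is two raked legs of 41×49 mm section (49 mm along y) splaying symmetrically in x. Each leg rises 675 mm vertically over 360 mm of horizontal reach and is 765 mm long along its own axis. Every leg's outer bottom edge rests on the floor and its outer top edge meets a bottom edge of the beam — the left legs (tilting toward +x) meet the beam's −x bottom edge, the right legs (their mirror images, tilting toward −x) meet its +x bottom edge — so the leg tops tuck under the beam, the beam's underside is 675 mm above the floor, and the feet are 813 mm apart outside-to-outside with the beam centred between them. The two leg pairs are set in 116 mm from either end of the beam.


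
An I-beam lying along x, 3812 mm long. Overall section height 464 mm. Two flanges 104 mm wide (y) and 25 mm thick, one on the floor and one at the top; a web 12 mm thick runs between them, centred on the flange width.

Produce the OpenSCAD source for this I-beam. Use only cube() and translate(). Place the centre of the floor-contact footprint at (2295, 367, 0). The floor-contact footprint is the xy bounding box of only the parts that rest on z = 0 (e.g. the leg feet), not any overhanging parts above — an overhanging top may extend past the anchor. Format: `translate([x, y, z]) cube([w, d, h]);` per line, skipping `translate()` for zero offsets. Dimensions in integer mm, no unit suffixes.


translate([389, 315, 0]) cube([3812, 104, 25]);
translate([389, 361, 25]) cube([3812, 12, 414]);
translate([389, 315, 439]) cube([3812, 104, 25]);


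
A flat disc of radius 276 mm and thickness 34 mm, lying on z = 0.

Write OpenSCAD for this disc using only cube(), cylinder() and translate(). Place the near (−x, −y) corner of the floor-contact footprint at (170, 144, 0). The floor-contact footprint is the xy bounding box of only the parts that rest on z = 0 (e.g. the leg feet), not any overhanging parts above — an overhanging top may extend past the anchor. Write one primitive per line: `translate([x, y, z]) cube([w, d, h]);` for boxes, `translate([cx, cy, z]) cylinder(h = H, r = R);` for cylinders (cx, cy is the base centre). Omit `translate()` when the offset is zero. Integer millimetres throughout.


translate([446, 420, 0]) cylinder(h = 34, r = 276);


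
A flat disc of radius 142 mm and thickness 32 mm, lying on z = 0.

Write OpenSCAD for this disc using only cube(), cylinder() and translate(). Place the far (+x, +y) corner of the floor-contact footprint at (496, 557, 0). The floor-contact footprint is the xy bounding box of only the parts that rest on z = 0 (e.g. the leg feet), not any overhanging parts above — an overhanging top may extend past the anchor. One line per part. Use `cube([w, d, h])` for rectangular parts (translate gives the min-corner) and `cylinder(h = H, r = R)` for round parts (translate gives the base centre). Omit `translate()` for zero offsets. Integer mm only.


translate([354, 415, 0]) cylinder(h = 32, r = 142);


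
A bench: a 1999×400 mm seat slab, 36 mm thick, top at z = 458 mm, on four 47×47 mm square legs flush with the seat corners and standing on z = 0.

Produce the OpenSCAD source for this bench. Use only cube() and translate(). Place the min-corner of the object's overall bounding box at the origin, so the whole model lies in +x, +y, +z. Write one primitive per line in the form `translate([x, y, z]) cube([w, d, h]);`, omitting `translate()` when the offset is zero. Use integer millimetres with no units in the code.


translate([0, 0, 422]) cube([1999, 400, 36]);
cube([47, 47, 422]);
translate([0, 353, 0]) cube([47, 47, 422]);
translate([1952, 0, 0]) cube([47, 47, 422]);
translate([1952, 353, 0]) cube([47, 47, 422]);


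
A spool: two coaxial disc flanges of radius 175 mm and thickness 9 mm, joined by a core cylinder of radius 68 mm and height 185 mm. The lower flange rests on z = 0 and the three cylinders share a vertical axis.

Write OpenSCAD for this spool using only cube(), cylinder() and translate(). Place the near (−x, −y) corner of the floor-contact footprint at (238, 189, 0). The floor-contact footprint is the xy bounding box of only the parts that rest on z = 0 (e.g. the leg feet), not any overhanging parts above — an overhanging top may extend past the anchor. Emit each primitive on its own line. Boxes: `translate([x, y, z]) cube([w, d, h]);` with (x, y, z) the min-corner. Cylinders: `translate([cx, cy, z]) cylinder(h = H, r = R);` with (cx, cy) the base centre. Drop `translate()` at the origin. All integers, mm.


translate([413, 364, 0]) cylinder(h = 9, r = 175);
translate([413, 364, 9]) cylinder(h = 185, r = 68);
translate([413, 364, 194]) cylinder(h = 9, r = 175);


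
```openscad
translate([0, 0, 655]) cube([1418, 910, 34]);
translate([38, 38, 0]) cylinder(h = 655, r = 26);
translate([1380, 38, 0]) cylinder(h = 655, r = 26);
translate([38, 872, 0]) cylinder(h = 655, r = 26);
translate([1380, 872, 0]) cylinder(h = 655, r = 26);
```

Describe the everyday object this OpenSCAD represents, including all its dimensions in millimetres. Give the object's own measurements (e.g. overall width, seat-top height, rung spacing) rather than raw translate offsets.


A rectangular dining table. The top is 1418×910×34 mm with its upper surface at z = 689 mm. It stands on four round legs of 52 mm diameter, each leg's bounding box inset 12 mm from the nearest pair of top edges, running from the floor to the underside of the top.


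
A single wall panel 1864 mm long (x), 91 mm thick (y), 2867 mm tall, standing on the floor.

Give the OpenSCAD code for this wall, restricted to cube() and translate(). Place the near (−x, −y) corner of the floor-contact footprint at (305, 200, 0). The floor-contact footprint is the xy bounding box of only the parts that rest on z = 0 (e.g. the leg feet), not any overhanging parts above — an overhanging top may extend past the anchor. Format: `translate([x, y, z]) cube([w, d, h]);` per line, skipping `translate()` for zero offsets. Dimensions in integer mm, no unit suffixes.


translate([305, 200, 0]) cube([1864, 91, 2867]);


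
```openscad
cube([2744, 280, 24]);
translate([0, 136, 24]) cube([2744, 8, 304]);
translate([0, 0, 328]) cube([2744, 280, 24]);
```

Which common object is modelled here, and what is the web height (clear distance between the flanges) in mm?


An I-beam. The web height is 304 mm.

Two wide flanges with a thin centred web — an I-beam. Overall 352 mm minus two 24 mm flanges gives a web of 352 − 2·24 = 304 mm.


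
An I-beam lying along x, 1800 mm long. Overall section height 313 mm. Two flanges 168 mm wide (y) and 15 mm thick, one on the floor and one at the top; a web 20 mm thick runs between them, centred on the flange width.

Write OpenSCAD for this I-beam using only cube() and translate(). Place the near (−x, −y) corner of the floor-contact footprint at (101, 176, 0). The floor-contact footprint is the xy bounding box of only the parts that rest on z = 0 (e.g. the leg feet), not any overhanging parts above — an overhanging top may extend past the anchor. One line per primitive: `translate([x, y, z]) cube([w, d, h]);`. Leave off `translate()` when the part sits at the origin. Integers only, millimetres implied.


translate([101, 176, 0]) cube([1800, 168, 15]);
translate([101, 250, 15]) cube([1800, 20, 283]);
translate([101, 176, 298]) cube([1800, 168, 15]);


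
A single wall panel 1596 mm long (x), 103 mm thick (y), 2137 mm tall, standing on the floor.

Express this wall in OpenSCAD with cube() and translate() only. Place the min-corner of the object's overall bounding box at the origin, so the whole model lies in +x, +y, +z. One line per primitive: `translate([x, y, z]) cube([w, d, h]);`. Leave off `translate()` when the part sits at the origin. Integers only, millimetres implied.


cube([1596, 103, 2137]);


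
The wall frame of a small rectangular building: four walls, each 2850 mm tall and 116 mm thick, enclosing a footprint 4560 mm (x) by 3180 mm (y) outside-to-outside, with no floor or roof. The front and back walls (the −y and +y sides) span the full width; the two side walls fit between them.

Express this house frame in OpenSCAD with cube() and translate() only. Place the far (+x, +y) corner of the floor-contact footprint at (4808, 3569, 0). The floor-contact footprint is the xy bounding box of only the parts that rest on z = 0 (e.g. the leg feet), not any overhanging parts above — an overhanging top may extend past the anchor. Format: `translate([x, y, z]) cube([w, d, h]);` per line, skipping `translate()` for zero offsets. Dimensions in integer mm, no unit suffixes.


translate([248, 389, 0]) cube([4560, 116, 2850]);
translate([248, 3453, 0]) cube([4560, 116, 2850]);
translate([248, 505, 0]) cube([116, 2948, 2850]);
translate([4692, 505, 0]) cube([116, 2948, 2850]);


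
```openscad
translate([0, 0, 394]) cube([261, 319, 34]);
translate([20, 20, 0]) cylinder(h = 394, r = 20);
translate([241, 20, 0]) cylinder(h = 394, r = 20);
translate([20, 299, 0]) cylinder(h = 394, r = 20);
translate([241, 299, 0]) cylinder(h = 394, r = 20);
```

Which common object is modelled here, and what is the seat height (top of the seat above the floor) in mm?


A stool. The seat height is 428 mm.

A 261×319×34 slab at z = 394 on four corner cylinders — a stool. The seat top is 394 + 34 = 428 mm.


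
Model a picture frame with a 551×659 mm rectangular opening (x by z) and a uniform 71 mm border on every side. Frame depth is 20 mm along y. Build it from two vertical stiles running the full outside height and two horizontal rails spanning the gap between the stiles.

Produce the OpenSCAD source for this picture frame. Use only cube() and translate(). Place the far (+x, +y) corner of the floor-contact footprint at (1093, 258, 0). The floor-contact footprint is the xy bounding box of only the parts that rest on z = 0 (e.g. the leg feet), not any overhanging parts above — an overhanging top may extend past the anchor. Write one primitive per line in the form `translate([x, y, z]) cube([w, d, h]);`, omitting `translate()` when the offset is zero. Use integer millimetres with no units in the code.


translate([400, 238, 0]) cube([71, 20, 801]);
translate([1022, 238, 0]) cube([71, 20, 801]);
translate([471, 238, 0]) cube([551, 20, 71]);
translate([471, 238, 730]) cube([551, 20, 71]);


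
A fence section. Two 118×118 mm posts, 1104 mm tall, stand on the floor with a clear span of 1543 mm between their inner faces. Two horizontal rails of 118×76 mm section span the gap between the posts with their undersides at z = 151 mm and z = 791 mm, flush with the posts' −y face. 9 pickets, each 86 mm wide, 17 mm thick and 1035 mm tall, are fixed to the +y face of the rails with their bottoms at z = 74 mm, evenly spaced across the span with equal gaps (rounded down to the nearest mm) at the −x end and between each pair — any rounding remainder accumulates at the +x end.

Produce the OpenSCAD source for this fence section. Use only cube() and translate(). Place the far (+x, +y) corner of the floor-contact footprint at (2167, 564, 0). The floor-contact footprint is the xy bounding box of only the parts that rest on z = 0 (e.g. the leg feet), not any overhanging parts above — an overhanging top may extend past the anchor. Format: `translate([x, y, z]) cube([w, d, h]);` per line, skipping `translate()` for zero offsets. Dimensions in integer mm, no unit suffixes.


translate([388, 446, 0]) cube([118, 118, 1104]);
translate([2049, 446, 0]) cube([118, 118, 1104]);
translate([506, 446, 151]) cube([1543, 118, 76]);
translate([506, 446, 791]) cube([1543, 118, 76]);
translate([582, 564, 74]) cube([86, 17, 1035]);
translate([744, 564, 74]) cube([86, 17, 1035]);
translate([906, 564, 74]) cube([86, 17, 1035]);
translate([1068, 564, 74]) cube([86, 17, 1035]);
translate([1230, 564, 74]) cube([86, 17, 1035]);
translate([1392, 564, 74]) cube([86, 17, 1035]);
translate([1554, 564, 74]) cube([86, 17, 1035]);
translate([1716, 564, 74]) cube([86, 17, 1035]);
translate([1878, 564, 74]) cube([86, 17, 1035]);


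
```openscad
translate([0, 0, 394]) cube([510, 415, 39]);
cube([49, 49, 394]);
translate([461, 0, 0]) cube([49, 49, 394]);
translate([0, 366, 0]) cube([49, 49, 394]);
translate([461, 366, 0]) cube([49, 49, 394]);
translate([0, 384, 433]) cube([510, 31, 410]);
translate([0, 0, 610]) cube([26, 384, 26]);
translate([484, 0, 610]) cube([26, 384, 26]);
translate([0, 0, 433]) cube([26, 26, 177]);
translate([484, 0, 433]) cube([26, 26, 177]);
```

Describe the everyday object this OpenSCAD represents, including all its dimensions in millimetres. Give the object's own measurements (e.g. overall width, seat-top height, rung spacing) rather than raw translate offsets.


A chair. The seat is a 510×415×39 mm slab with its top at z = 433 mm, on four 49×49 mm corner legs (flush with the seat edges, standing on z = 0). A flat backrest 31 mm thick, 410 mm tall, spans the full seat width and rises from the seat top along its +y edge, rear face flush with the rear of the seat. Two armrests of 26×26 mm section run along each side from the seat's front edge to the front of the backrest, top faces 203 mm above the seat top and outer faces flush with the seat's x-edges; a 26×26 mm post under the front of each armrest stands on the seat at the front corner.


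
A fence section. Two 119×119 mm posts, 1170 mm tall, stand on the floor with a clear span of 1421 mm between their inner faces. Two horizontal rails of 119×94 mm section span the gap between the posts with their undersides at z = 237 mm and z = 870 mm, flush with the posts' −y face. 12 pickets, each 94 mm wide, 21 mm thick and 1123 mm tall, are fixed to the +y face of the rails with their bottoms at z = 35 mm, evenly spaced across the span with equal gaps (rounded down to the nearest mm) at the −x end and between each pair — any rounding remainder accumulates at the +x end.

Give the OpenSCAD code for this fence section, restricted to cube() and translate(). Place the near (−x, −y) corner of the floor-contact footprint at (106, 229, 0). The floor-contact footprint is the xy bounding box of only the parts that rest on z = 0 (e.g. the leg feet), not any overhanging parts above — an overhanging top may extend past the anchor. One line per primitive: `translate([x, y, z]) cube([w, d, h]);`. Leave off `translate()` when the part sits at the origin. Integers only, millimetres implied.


translate([106, 229, 0]) cube([119, 119, 1170]);
translate([1646, 229, 0]) cube([119, 119, 1170]);
translate([225, 229, 237]) cube([1421, 119, 94]);
translate([225, 229, 870]) cube([1421, 119, 94]);
translate([247, 348, 35]) cube([94, 21, 1123]);
translate([363, 348, 35]) cube([94, 21, 1123]);
translate([479, 348, 35]) cube([94, 21, 1123]);
translate([595, 348, 35]) cube([94, 21, 1123]);
translate([711, 348, 35]) cube([94, 21, 1123]);
translate([827, 348, 35]) cube([94, 21, 1123]);
translate([943, 348, 35]) cube([94, 21, 1123]);
translate([1059, 348, 35]) cube([94, 21, 1123]);
translate([1175, 348, 35]) cube([94, 21, 1123]);
translate([1291, 348, 35]) cube([94, 21, 1123]);
translate([1407, 348, 35]) cube([94, 21, 1123]);
translate([1523, 348, 35]) cube([94, 21, 1123]);


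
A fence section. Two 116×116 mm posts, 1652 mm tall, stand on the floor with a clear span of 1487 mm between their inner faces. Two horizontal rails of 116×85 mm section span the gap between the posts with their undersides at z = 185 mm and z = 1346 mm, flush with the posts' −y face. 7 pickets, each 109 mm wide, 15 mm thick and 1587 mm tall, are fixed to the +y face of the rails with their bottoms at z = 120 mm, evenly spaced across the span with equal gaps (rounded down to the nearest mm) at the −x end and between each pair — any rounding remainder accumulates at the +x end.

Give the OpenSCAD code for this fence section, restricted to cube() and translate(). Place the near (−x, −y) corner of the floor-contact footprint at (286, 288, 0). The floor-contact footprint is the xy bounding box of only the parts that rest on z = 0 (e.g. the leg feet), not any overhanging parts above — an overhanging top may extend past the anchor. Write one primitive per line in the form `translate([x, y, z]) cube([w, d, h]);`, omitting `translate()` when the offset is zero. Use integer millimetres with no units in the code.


translate([286, 288, 0]) cube([116, 116, 1652]);
translate([1889, 288, 0]) cube([116, 116, 1652]);
translate([402, 288, 185]) cube([1487, 116, 85]);
translate([402, 288, 1346]) cube([1487, 116, 85]);
translate([492, 404, 120]) cube([109, 15, 1587]);
translate([691, 404, 120]) cube([109, 15, 1587]);
translate([890, 404, 120]) cube([109, 15, 1587]);
translate([1089, 404, 120]) cube([109, 15, 1587]);
translate([1288, 404, 120]) cube([109, 15, 1587]);
translate([1487, 404, 120]) cube([109, 15, 1587]);
translate([1686, 404, 120]) cube([109, 15, 1587]);


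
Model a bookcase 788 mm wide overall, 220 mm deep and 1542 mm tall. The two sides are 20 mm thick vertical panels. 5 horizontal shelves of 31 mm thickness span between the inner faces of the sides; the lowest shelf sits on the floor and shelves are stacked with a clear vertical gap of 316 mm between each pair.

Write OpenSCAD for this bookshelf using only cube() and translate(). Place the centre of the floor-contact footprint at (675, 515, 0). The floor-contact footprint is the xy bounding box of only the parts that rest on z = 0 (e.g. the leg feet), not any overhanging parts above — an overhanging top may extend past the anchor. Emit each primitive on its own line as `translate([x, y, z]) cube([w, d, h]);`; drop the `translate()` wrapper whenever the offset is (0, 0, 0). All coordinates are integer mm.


translate([281, 405, 0]) cube([20, 220, 1542]);
translate([1049, 405, 0]) cube([20, 220, 1542]);
translate([301, 405, 0]) cube([748, 220, 31]);
translate([301, 405, 347]) cube([748, 220, 31]);
translate([301, 405, 694]) cube([748, 220, 31]);
translate([301, 405, 1041]) cube([748, 220, 31]);
translate([301, 405, 1388]) cube([748, 220, 31]);


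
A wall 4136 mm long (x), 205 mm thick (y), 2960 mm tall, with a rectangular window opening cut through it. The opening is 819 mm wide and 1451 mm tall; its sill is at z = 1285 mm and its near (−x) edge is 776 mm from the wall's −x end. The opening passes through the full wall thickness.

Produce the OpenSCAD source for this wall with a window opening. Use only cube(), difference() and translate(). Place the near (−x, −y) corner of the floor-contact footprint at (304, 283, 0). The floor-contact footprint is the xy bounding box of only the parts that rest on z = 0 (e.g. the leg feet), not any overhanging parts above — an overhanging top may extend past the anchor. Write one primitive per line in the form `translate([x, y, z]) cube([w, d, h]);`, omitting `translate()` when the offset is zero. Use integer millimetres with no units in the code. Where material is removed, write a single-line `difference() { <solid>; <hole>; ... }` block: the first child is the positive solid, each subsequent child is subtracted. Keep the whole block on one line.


difference() { translate([304, 283, 0]) cube([4136, 205, 2960]); translate([1080, 283, 1285]) cube([819, 205, 1451]); }


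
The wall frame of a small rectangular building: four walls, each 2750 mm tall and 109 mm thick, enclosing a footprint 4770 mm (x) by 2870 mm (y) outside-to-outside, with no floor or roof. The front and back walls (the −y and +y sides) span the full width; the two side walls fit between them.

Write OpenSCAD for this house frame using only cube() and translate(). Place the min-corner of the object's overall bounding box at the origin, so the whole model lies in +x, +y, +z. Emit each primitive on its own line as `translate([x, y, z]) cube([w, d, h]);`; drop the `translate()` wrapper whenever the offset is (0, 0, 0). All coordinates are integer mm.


cube([4770, 109, 2750]);
translate([0, 2761, 0]) cube([4770, 109, 2750]);
translate([0, 109, 0]) cube([109, 2652, 2750]);
translate([4661, 109, 0]) cube([109, 2652, 2750]);


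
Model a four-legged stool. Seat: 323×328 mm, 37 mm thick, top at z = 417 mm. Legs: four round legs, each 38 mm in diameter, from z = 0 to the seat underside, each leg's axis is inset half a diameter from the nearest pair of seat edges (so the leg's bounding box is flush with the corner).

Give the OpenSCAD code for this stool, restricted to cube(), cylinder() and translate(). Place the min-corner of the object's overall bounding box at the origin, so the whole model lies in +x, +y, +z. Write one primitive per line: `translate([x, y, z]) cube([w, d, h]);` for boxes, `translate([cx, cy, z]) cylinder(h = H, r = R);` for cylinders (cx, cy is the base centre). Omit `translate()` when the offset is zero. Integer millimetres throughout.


translate([0, 0, 380]) cube([323, 328, 37]);
translate([19, 19, 0]) cylinder(h = 380, r = 19);
translate([304, 19, 0]) cylinder(h = 380, r = 19);
translate([19, 309, 0]) cylinder(h = 380, r = 19);
translate([304, 309, 0]) cylinder(h = 380, r = 19);


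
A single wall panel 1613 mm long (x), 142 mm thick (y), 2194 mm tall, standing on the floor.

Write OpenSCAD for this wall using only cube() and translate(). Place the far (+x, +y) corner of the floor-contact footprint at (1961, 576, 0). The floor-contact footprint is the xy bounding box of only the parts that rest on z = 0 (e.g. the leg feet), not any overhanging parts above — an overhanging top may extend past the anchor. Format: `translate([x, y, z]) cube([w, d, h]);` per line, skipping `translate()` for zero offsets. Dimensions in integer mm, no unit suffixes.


translate([348, 434, 0]) cube([1613, 142, 2194]);


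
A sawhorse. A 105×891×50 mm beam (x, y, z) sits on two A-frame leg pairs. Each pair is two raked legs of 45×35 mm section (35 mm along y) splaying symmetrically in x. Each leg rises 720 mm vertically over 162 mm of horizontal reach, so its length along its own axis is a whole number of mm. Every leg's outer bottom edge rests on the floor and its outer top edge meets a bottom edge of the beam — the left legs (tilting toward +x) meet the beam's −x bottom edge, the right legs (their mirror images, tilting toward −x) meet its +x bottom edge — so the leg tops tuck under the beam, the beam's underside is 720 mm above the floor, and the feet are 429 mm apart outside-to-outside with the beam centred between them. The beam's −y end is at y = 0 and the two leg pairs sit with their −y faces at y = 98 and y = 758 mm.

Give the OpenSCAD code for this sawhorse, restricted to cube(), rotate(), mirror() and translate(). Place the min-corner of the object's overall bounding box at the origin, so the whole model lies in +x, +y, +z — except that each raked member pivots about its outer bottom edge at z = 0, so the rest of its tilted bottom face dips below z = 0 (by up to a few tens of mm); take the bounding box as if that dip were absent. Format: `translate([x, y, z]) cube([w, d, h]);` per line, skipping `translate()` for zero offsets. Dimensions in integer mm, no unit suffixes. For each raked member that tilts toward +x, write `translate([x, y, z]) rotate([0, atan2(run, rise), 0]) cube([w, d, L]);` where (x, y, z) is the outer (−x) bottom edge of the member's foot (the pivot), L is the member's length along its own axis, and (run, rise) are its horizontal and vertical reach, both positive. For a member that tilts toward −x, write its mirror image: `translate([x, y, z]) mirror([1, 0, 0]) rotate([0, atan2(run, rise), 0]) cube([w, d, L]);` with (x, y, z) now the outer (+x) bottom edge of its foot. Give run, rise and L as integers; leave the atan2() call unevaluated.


// leg length = √(162² + 720²) = 738
// right-leg outer foot x = 2·162 + 105 = 429
// beam min-corner = (162, 0, 720)
translate([162, 0, 720]) cube([105, 891, 50]);
translate([0, 98, 0]) rotate([0, atan2(162, 720), 0]) cube([45, 35, 738]);
translate([429, 98, 0]) mirror([1, 0, 0]) rotate([0, atan2(162, 720), 0]) cube([45, 35, 738]);
translate([0, 758, 0]) rotate([0, atan2(162, 720), 0]) cube([45, 35, 738]);
translate([429, 758, 0]) mirror([1, 0, 0]) rotate([0, atan2(162, 720), 0]) cube([45, 35, 738]);


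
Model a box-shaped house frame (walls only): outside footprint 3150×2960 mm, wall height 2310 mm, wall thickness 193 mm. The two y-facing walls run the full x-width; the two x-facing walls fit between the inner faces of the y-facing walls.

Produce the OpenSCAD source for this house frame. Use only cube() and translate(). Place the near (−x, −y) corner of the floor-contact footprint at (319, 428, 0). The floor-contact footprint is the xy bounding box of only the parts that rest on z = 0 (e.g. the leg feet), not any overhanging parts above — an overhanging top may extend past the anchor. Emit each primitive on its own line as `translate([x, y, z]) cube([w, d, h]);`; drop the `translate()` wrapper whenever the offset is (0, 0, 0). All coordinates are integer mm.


translate([319, 428, 0]) cube([3150, 193, 2310]);
translate([319, 3195, 0]) cube([3150, 193, 2310]);
translate([319, 621, 0]) cube([193, 2574, 2310]);
translate([3276, 621, 0]) cube([193, 2574, 2310]);


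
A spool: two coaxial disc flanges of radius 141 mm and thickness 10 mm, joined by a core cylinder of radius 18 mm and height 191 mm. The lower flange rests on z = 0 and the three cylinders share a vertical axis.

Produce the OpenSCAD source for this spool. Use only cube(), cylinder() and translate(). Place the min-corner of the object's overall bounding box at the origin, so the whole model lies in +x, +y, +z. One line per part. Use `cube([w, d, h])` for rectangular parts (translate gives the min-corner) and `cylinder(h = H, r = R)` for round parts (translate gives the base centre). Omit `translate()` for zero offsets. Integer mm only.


translate([141, 141, 0]) cylinder(h = 10, r = 141);
translate([141, 141, 10]) cylinder(h = 191, r = 18);
translate([141, 141, 201]) cylinder(h = 10, r = 141);


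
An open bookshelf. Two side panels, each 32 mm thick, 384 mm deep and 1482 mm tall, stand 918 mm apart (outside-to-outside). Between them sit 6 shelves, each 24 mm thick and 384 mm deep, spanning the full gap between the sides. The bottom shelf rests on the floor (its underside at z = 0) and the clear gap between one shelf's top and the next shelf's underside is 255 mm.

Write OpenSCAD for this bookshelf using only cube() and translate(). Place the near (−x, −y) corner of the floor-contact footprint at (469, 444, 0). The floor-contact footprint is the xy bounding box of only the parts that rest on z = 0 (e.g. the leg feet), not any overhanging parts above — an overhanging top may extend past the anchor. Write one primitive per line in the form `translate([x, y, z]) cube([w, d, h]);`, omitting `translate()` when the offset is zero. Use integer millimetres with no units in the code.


translate([469, 444, 0]) cube([32, 384, 1482]);
translate([1355, 444, 0]) cube([32, 384, 1482]);
translate([501, 444, 0]) cube([854, 384, 24]);
translate([501, 444, 279]) cube([854, 384, 24]);
translate([501, 444, 558]) cube([854, 384, 24]);
translate([501, 444, 837]) cube([854, 384, 24]);
translate([501, 444, 1116]) cube([854, 384, 24]);
translate([501, 444, 1395]) cube([854, 384, 24]);


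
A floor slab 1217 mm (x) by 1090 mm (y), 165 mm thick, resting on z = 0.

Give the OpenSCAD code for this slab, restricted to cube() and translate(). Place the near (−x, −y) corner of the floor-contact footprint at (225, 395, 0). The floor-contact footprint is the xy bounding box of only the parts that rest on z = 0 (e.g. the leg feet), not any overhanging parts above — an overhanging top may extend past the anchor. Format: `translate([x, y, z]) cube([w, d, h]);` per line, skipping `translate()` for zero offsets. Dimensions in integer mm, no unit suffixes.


translate([225, 395, 0]) cube([1217, 1090, 165]);


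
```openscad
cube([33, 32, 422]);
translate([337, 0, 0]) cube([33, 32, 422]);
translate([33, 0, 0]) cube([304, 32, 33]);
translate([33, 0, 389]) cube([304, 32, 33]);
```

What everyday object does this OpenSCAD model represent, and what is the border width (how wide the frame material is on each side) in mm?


A picture frame. The border width is 33 mm.

Four thin pieces enclosing a rectangular opening — a picture frame. The two full-height stiles are 422 mm tall; the top rail sits at z = 389 and is 33 mm tall, so the border above the opening is 422 − 389 = 33 mm, matching the stile x-width.
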